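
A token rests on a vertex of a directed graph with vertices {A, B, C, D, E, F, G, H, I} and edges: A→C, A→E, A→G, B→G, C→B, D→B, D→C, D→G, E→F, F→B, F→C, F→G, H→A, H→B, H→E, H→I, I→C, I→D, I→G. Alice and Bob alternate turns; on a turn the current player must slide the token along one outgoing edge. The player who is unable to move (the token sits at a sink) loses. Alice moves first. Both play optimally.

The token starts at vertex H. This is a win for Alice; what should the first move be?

Move to E.

Compute win/loss labels from the base case upward. A position with no move is L. Any other position is W if it can reach an L in one move, else L.
Every edge goes from a vertex to one that appears earlier in the order G, B, C, F, E, D, I, A, H, so processing vertices in that order labels each vertex after all of its successors.
G: no outgoing edge → L
B: W (go to G, an L position)
C: L (sole option B(W) is W)
F: W (go to C, an L position)
E: L (sole option F(W) is W)
D: W (go to C, an L position)
I: W (go to C, an L position)
A: W (go to E, an L position)
H: W (go to E, an L position)
From H, the L positions reachable in one move are: E.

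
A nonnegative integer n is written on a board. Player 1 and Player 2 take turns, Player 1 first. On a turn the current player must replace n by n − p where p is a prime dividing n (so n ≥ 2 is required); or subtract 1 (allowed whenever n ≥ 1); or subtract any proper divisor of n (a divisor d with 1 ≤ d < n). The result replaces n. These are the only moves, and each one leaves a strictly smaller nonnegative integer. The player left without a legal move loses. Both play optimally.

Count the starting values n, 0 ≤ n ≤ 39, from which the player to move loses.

Label each position W (a win for the player to move) or L (a loss). A position with no legal move is L; any other position is W exactly when some move reaches an L, and L when every move reaches a W.
n=0: no move → L
n=1: reaches L-position 0 → W
n=2: reaches L-position 0 → W
n=3: reaches L-position 0 → W
n=4: only reaches 2(W), 3(W), all W → L
n=5: reaches L-position 0 → W
n=6: reaches L-position 4 → W
n=7: reaches L-position 0 → W
n=8: reaches L-position 4 → W
n=9: only reaches 6(W), 8(W), all W → L
n=10: reaches L-position 9 → W
n=11: reaches L-position 0 → W
n=12: reaches L-position 9 → W
n=13: reaches L-position 0 → W
n=14: only reaches 7(W), 12(W), 13(W), all W → L
n=15: reaches L-position 14 → W
n=16: reaches L-position 14 → W
n=17: reaches L-position 0 → W
n=18: reaches L-position 9 → W
n=19: reaches L-position 0 → W
n=20: only reaches 10(W), 15(W), 16(W), 18(W), 19(W), all W → L
n=21: reaches L-position 14 → W
n=22: reaches L-position 20 → W
n=23: reaches L-position 0 → W
n=24: reaches L-position 20 → W
n=25: reaches L-position 20 → W
n=26: only reaches 13(W), 24(W), 25(W), all W → L
n=27: reaches L-position 26 → W
n=28: reaches L-position 14 → W
n=29: reaches L-position 0 → W
n=30: reaches L-position 20 → W
n=31: reaches L-position 0 → W
n=32: only reaches 16(W), 24(W), 28(W), 30(W), 31(W), all W → L
n=33: reaches L-position 32 → W
n=34: reaches L-position 32 → W
n=35: only reaches 28(W), 30(W), 34(W), all W → L
n=36: reaches L-position 32 → W
n=37: reaches L-position 0 → W
n=38: only reaches 19(W), 36(W), 37(W), all W → L
n=39: reaches L-position 26 → W
L entries with 0 ≤ n ≤ 39: n = 0, 4, 9, 14, 20, 26, 32, 35, 38; that makes 9.

9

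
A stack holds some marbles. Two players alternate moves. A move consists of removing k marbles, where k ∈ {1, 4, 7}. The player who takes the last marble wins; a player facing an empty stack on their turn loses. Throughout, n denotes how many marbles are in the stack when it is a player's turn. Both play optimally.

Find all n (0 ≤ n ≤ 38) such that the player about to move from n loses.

0, 2, 5, 8, 10, 13, 16, 18, 21, 24, 26, 29, 32, 34, 37

Positions with no move are L. A position that does have a move is losing for the player to move precisely when every available move leads to a winning position for the opponent. Fill in the labels:
n=0: no move → L
n=1: →0(L), so W
n=2: →1(W) only, which is W, so L
n=3: →2(L), so W
n=4: →0(L), so W
n=5: →4(W), 1(W) — all W, so L
n=6: →5(L), so W
n=7: →0(L), so W
n=8: →7(W), 4(W), 1(W) — all W, so L
n=9: →8(L), so W
n=10: →9(W), 6(W), 3(W) — all W, so L
n=11: →10(L), so W
n=12: →8(L), so W
n=13: →12(W), 9(W), 6(W) — all W, so L
n=14: →13(L), so W
n=15: →8(L), so W
n=16: →15(W), 12(W), 9(W) — all W, so L
n=17: →16(L), so W
n=18: →17(W), 14(W), 11(W) — all W, so L
n=19: →18(L), so W
n=20: →16(L), so W
n=21: →20(W), 17(W), 14(W) — all W, so L
n=22: →21(L), so W
n=23: →16(L), so W
n=24: →23(W), 20(W), 17(W) — all W, so L
n=25: →24(L), so W
n=26: →25(W), 22(W), 19(W) — all W, so L
n=27: →26(L), so W
n=28: →24(L), so W
n=29: →28(W), 25(W), 22(W) — all W, so L
n=30: →29(L), so W
n=31: →24(L), so W
n=32: →31(W), 28(W), 25(W) — all W, so L
n=33: →32(L), so W
n=34: →33(W), 30(W), 27(W) — all W, so L
n=35: →34(L), so W
n=36: →32(L), so W
n=37: →36(W), 33(W), 30(W) — all W, so L
n=38: →37(L), so W
The losing starting values of n are exactly the entries labelled L in this table (15 of them).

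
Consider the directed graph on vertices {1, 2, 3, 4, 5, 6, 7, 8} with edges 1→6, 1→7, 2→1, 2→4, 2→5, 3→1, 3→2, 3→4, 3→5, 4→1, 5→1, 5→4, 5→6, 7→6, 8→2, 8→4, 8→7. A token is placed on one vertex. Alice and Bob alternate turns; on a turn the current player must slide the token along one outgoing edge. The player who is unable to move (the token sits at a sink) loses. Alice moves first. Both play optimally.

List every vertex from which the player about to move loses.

4, 6

Build the W/L table. Terminal = L. A non-terminal position is W if it has a move to some L; otherwise it is L.
Every edge goes from a vertex to one that appears earlier in the order 6, 7, 1, 4, 5, 2, 8, 3, so processing vertices in that order labels each vertex after all of its successors.
6: no outgoing edge → L
7: W (go to 6, an L position)
1: W (go to 6, an L position)
4: L (sole option 1(W) is W)
5: W (go to 4, an L position)
2: W (go to 4, an L position)
8: W (go to 4, an L position)
3: W (go to 4, an L position)
Reading off the rows marked L gives the requested list; there are 2 such vertices.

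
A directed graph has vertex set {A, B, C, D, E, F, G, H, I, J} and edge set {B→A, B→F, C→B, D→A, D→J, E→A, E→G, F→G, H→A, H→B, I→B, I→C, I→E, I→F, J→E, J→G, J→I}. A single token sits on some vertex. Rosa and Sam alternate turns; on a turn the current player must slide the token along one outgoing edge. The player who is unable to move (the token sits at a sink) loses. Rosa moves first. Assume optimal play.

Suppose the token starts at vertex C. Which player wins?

Sam wins.

Build the W/L table. Terminal = L. A non-terminal position is W if it has a move to some L; otherwise it is L.
Every edge goes from a vertex to one that appears earlier in the order A, G, F, B, C, H, E, I, J, D, so processing vertices in that order labels each vertex after all of its successors.
A: no outgoing edge → L
G: no outgoing edge → L
F: →G(L), so W
B: →A(L), so W
C: →B(W) only, which is W, so L
H: →A(L), so W
E: →G(L), so W
I: →C(L), so W
J: →G(L), so W
D: →A(L), so W
The starting position C is L: whatever Rosa does, the opponent receives a W position.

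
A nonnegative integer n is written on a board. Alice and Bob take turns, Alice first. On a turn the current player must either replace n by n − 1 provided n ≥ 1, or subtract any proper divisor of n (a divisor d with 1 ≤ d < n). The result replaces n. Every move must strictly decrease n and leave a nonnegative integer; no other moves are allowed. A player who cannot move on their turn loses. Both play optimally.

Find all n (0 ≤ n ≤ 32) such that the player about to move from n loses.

Classify positions by backward induction: terminal positions (no move available) are L. From any other position, the mover wins iff some move reaches an L.
n=0: no move → L
n=1: W (go to 0, an L position)
n=2: L (sole option 1(W) is W)
n=3: W (go to 2, an L position)
n=4: W (go to 2, an L position)
n=5: L (sole option 4(W) is W)
n=6: W (go to 5, an L position)
n=7: L (sole option 6(W) is W)
n=8: W (go to 7, an L position)
n=9: L (options 6(W), 8(W) are all W)
n=10: W (go to 5, an L position)
n=11: L (sole option 10(W) is W)
n=12: W (go to 9, an L position)
n=13: L (sole option 12(W) is W)
n=14: W (go to 7, an L position)
n=15: L (options 10(W), 12(W), 14(W) are all W)
n=16: W (go to 15, an L position)
n=17: L (sole option 16(W) is W)
n=18: W (go to 9, an L position)
n=19: L (sole option 18(W) is W)
n=20: W (go to 15, an L position)
n=21: L (options 14(W), 18(W), 20(W) are all W)
n=22: W (go to 11, an L position)
n=23: L (sole option 22(W) is W)
n=24: W (go to 21, an L position)
n=25: L (options 20(W), 24(W) are all W)
n=26: W (go to 13, an L position)
n=27: L (options 18(W), 24(W), 26(W) are all W)
n=28: W (go to 21, an L position)
n=29: L (sole option 28(W) is W)
n=30: W (go to 15, an L position)
n=31: L (sole option 30(W) is W)
n=32: W (go to 31, an L position)
The losing starting values of n are exactly the entries labelled L in this table (16 of them).

0, 2, 5, 7, 9, 11, 13, 15, 17, 19, 21, 23, 25, 27, 29, 31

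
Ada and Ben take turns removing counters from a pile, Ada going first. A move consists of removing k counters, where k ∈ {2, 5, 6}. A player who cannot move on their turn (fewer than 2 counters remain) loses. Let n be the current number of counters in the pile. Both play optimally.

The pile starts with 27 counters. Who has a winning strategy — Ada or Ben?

Ada wins.

Build the W/L table. Terminal = L. A non-terminal position is W if it has a move to some L; otherwise it is L.
n=0: no move → L
n=1: no move → L
n=2: →0(L), so W
n=3: →1(L), so W
n=4: →2(W) only, which is W, so L
n=5: →0(L), so W
n=6: →4(L), so W
n=7: →1(L), so W
n=8: →6(W), 3(W), 2(W) — all W, so L
n=9: →4(L), so W
n=10: →8(L), so W
n=11: →9(W), 6(W), 5(W) — all W, so L
n=12: →10(W), 7(W), 6(W) — all W, so L
n=13: →11(L), so W
n=14: →12(L), so W
n=15: →13(W), 10(W), 9(W) — all W, so L
n=16: →11(L), so W
n=17: →15(L), so W
n=18: →12(L), so W
n=19: →17(W), 14(W), 13(W) — all W, so L
n=20: →15(L), so W
n=21: →19(L), so W
n=22: →20(W), 17(W), 16(W) — all W, so L
n=23: →21(W), 18(W), 17(W) — all W, so L
n=24: →22(L), so W
n=25: →23(L), so W
n=26: →24(W), 21(W), 20(W) — all W, so L
n=27: →22(L), so W
From 27 Ada can remove 5, leaving 22, reaching an L position.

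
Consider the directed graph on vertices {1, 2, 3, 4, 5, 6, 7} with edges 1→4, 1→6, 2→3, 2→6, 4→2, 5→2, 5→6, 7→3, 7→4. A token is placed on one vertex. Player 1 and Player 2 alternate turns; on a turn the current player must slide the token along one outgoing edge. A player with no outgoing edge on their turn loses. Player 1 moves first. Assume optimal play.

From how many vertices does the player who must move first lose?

3

Label each position W (a win for the player to move) or L (a loss). A position with no legal move is L; any other position is W exactly when some move reaches an L, and L when every move reaches a W.
Every edge goes from a vertex to one that appears earlier in the order 3, 6, 2, 4, 7, 5, 1, so processing vertices in that order labels each vertex after all of its successors.
3: no outgoing edge → L
6: no outgoing edge → L
2: can move to 6, which is L ⇒ W
4: the only move is to 2(W), a W ⇒ L
7: can move to 4, which is L ⇒ W
5: can move to 6, which is L ⇒ W
1: can move to 4, which is L ⇒ W
The L vertices are 3, 4, 6; that is 3 in all.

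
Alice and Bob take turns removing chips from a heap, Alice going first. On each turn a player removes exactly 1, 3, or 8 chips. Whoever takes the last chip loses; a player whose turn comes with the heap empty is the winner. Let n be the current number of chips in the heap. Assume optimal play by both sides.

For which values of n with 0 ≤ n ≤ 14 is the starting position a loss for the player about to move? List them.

Compute win/loss labels from the base case upward. A position with no move is W. Any other position is W if it can reach an L in one move, else L.
n=0: no move; the opponent has just taken the last chip and therefore loses → W
n=1: only reaches 0(W), which is W → L
n=2: reaches L-position 1 → W
n=3: only reaches 2(W), 0(W), all W → L
n=4: reaches L-position 3 → W
n=5: only reaches 4(W), 2(W), all W → L
n=6: reaches L-position 5 → W
n=7: only reaches 6(W), 4(W), all W → L
n=8: reaches L-position 7 → W
n=9: reaches L-position 1 → W
n=10: reaches L-position 7 → W
n=11: reaches L-position 3 → W
n=12: only reaches 11(W), 9(W), 4(W), all W → L
n=13: reaches L-position 12 → W
n=14: only reaches 13(W), 11(W), 6(W), all W → L
The losing starting values of n are exactly the entries labelled L in this table (6 of them).

1, 3, 5, 7, 12, 14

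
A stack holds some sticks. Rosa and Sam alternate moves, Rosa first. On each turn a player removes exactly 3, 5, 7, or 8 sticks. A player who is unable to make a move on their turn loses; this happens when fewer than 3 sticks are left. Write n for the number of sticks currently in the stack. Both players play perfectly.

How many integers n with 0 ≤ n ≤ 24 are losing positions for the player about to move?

9

Build the W/L table. Terminal = L. A non-terminal position is W if it has a move to some L; otherwise it is L.
n=0: no move → L
n=1: no move → L
n=2: no move → L
n=3: can move to 0, which is L ⇒ W
n=4: can move to 1, which is L ⇒ W
n=5: can move to 2, which is L ⇒ W
n=6: can move to 1, which is L ⇒ W
n=7: can move to 2, which is L ⇒ W
n=8: can move to 1, which is L ⇒ W
n=9: can move to 2, which is L ⇒ W
n=10: can move to 2, which is L ⇒ W
n=11: moves to 8(W), 6(W), 4(W), 3(W); every one is W ⇒ L
n=12: moves to 9(W), 7(W), 5(W), 4(W); every one is W ⇒ L
n=13: moves to 10(W), 8(W), 6(W), 5(W); every one is W ⇒ L
n=14: can move to 11, which is L ⇒ W
n=15: can move to 12, which is L ⇒ W
n=16: can move to 13, which is L ⇒ W
n=17: can move to 12, which is L ⇒ W
n=18: can move to 13, which is L ⇒ W
n=19: can move to 12, which is L ⇒ W
n=20: can move to 13, which is L ⇒ W
n=21: can move to 13, which is L ⇒ W
n=22: moves to 19(W), 17(W), 15(W), 14(W); every one is W ⇒ L
n=23: moves to 20(W), 18(W), 16(W), 15(W); every one is W ⇒ L
n=24: moves to 21(W), 19(W), 17(W), 16(W); every one is W ⇒ L
L entries with 0 ≤ n ≤ 24: n = 0, 1, 2, 11, 12, 13, 22, 23, 24; that makes 9.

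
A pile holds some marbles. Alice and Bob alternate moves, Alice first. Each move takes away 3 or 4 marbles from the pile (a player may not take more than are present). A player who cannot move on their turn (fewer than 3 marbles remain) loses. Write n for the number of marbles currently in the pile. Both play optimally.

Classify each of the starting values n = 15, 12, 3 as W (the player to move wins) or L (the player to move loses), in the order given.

Positions with no move are L. A position that does have a move is losing for the player to move precisely when every available move leads to a winning position for the opponent. Fill in the labels:
n=0: no move → L
n=1: no move → L
n=2: no move → L
n=3: can move to 0, which is L ⇒ W
n=4: can move to 1, which is L ⇒ W
n=5: can move to 2, which is L ⇒ W
n=6: can move to 2, which is L ⇒ W
n=7: moves to 4(W), 3(W); every one is W ⇒ L
n=8: moves to 5(W), 4(W); every one is W ⇒ L
n=9: moves to 6(W), 5(W); every one is W ⇒ L
n=10: can move to 7, which is L ⇒ W
n=11: can move to 8, which is L ⇒ W
n=12: can move to 9, which is L ⇒ W
n=13: can move to 9, which is L ⇒ W
n=14: moves to 11(W), 10(W); every one is W ⇒ L
n=15: moves to 12(W), 11(W); every one is W ⇒ L

15: L, 12: W, 3: W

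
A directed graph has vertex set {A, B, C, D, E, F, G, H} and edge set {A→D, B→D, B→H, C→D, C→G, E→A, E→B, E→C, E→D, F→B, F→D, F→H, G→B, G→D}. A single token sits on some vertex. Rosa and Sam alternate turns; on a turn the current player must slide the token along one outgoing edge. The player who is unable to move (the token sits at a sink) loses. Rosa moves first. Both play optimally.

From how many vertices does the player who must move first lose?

2

Use the standard recursion: the mover loses at a terminal position; elsewhere, the mover wins exactly when some move hands the opponent an L position.
Every edge goes from a vertex to one that appears earlier in the order H, D, B, F, G, C, A, E, so processing vertices in that order labels each vertex after all of its successors.
H: no outgoing edge → L
D: no outgoing edge → L
B: →D(L), so W
F: →D(L), so W
G: →D(L), so W
C: →D(L), so W
A: →D(L), so W
E: →D(L), so W
The L vertices are D, H; that is 2 in all.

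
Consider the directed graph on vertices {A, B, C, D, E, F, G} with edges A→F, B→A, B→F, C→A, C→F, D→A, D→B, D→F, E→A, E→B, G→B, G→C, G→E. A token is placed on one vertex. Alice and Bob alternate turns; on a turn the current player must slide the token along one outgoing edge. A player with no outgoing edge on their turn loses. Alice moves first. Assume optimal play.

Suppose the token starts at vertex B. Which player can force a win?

Work bottom-up. With no move the player to move loses. Otherwise the position is W if at least one move leads to an L position for the opponent, and L if every move leads to a W.
Every edge goes from a vertex to one that appears earlier in the order F, A, B, E, C, G, D, so processing vertices in that order labels each vertex after all of its successors.
F: no outgoing edge → L
A: reaches L-position F → W
B: reaches L-position F → W
E: only reaches B(W), A(W), all W → L
C: reaches L-position F → W
G: reaches L-position E → W
D: reaches L-position F → W
From B Alice can move to F, reaching an L position.

Alice wins.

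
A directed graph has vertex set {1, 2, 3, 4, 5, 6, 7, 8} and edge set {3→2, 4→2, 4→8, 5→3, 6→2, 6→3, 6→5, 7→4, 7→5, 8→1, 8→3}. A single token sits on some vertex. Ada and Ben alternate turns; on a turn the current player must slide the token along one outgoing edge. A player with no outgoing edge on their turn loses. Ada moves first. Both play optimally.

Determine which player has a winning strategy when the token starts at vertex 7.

Ada wins.

Positions with no move are L. A position that does have a move is losing for the player to move precisely when every available move leads to a winning position for the opponent. Fill in the labels:
Every edge goes from a vertex to one that appears earlier in the order 2, 1, 3, 5, 8, 4, 7, 6, so processing vertices in that order labels each vertex after all of its successors.
2: no outgoing edge → L
1: no outgoing edge → L
3: can move to 2, which is L ⇒ W
5: the only move is to 3(W), a W ⇒ L
8: can move to 1, which is L ⇒ W
4: can move to 2, which is L ⇒ W
7: can move to 5, which is L ⇒ W
6: can move to 5, which is L ⇒ W
From 7 Ada can move to 5, reaching an L position.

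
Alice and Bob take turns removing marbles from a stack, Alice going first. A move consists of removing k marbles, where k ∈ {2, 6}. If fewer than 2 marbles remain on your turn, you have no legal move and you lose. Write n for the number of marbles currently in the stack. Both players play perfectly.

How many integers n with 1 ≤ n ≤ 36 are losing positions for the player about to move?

18

Positions with no move are L. A position that does have a move is losing for the player to move precisely when every available move leads to a winning position for the opponent. Fill in the labels:
n=0: no move → L
n=1: no move → L
n=2: W (go to 0, an L position)
n=3: W (go to 1, an L position)
n=4: L (sole option 2(W) is W)
n=5: L (sole option 3(W) is W)
n=6: W (go to 4, an L position)
n=7: W (go to 5, an L position)
n=8: L (options 6(W), 2(W) are all W)
n=9: L (options 7(W), 3(W) are all W)
n=10: W (go to 8, an L position)
n=11: W (go to 9, an L position)
n=12: L (options 10(W), 6(W) are all W)
n=13: L (options 11(W), 7(W) are all W)
n=14: W (go to 12, an L position)
n=15: W (go to 13, an L position)
n=16: L (options 14(W), 10(W) are all W)
n=17: L (options 15(W), 11(W) are all W)
n=18: W (go to 16, an L position)
n=19: W (go to 17, an L position)
n=20: L (options 18(W), 14(W) are all W)
n=21: L (options 19(W), 15(W) are all W)
n=22: W (go to 20, an L position)
n=23: W (go to 21, an L position)
n=24: L (options 22(W), 18(W) are all W)
n=25: L (options 23(W), 19(W) are all W)
n=26: W (go to 24, an L position)
n=27: W (go to 25, an L position)
n=28: L (options 26(W), 22(W) are all W)
n=29: L (options 27(W), 23(W) are all W)
n=30: W (go to 28, an L position)
n=31: W (go to 29, an L position)
n=32: L (options 30(W), 26(W) are all W)
n=33: L (options 31(W), 27(W) are all W)
n=34: W (go to 32, an L position)
n=35: W (go to 33, an L position)
n=36: L (options 34(W), 30(W) are all W)
L entries with 1 ≤ n ≤ 36 (n=0 is outside the asked range and is not counted): n = 1, 4, 5, 8, 9, 12, 13, 16, 17, 20, 21, 24, 25, 28, 29, 32, 33, 36; that makes 18.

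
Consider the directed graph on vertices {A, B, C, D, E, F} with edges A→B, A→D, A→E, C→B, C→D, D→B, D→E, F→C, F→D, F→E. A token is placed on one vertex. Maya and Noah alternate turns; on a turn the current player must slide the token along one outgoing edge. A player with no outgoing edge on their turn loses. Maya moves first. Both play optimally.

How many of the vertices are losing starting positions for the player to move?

2

Label each position W (a win for the player to move) or L (a loss). A position with no legal move is L; any other position is W exactly when some move reaches an L, and L when every move reaches a W.
Every edge goes from a vertex to one that appears earlier in the order B, E, D, C, F, A, so processing vertices in that order labels each vertex after all of its successors.
B: no outgoing edge → L
E: no outgoing edge → L
D: reaches L-position E → W
C: reaches L-position B → W
F: reaches L-position E → W
A: reaches L-position E → W
The L vertices are B, E; that is 2 in all.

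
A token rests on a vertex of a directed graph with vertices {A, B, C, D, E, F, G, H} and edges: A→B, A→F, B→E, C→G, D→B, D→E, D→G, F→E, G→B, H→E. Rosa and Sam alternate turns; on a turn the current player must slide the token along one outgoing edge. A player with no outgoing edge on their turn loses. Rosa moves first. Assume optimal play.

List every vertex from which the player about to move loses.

A, E, G

Classify positions by backward induction: terminal positions (no move available) are L. From any other position, the mover wins iff some move reaches an L.
Every edge goes from a vertex to one that appears earlier in the order E, B, H, G, D, C, F, A, so processing vertices in that order labels each vertex after all of its successors.
E: no outgoing edge → L
B: can move to E, which is L ⇒ W
H: can move to E, which is L ⇒ W
G: the only move is to B(W), a W ⇒ L
D: can move to G, which is L ⇒ W
C: can move to G, which is L ⇒ W
F: can move to E, which is L ⇒ W
A: moves to F(W), B(W); every one is W ⇒ L
The losing starting vertices are exactly the entries labelled L in this table (3 of them).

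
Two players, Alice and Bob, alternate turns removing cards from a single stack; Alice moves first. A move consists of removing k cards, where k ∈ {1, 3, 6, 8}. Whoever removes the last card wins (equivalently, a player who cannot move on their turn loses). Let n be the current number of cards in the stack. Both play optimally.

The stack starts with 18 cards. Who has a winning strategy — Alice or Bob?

Positions with no move are L. A position that does have a move is losing for the player to move precisely when every available move leads to a winning position for the opponent. Fill in the labels:
n=0: no move → L
n=1: →0(L), so W
n=2: →1(W) only, which is W, so L
n=3: →2(L), so W
n=4: →3(W), 1(W) — all W, so L
n=5: →4(L), so W
n=6: →0(L), so W
n=7: →4(L), so W
n=8: →2(L), so W
n=9: →8(W), 6(W), 3(W), 1(W) — all W, so L
n=10: →9(L), so W
n=11: →10(W), 8(W), 5(W), 3(W) — all W, so L
n=12: →11(L), so W
n=13: →12(W), 10(W), 7(W), 5(W) — all W, so L
n=14: →13(L), so W
n=15: →9(L), so W
n=16: →13(L), so W
n=17: →11(L), so W
n=18: →17(W), 15(W), 12(W), 10(W) — all W, so L
The starting position 18 is L: whatever Alice does, the opponent receives a W position.

Bob wins.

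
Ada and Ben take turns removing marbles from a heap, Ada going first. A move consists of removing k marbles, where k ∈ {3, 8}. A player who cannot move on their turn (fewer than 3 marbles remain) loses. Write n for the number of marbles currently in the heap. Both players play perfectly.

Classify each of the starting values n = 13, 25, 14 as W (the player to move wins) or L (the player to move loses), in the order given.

Label each position W (a win for the player to move) or L (a loss). A position with no legal move is L; any other position is W exactly when some move reaches an L, and L when every move reaches a W.
n=0: no move → L
n=1: no move → L
n=2: no move → L
n=3: →0(L), so W
n=4: →1(L), so W
n=5: →2(L), so W
n=6: →3(W) only, which is W, so L
n=7: →4(W) only, which is W, so L
n=8: →0(L), so W
n=9: →6(L), so W
n=10: →7(L), so W
n=11: →8(W), 3(W) — all W, so L
n=12: →9(W), 4(W) — all W, so L
n=13: →10(W), 5(W) — all W, so L
n=14: →11(L), so W
n=15: →12(L), so W
n=16: →13(L), so W
n=17: →14(W), 9(W) — all W, so L
n=18: →15(W), 10(W) — all W, so L
n=19: →11(L), so W
n=20: →17(L), so W
n=21: →18(L), so W
n=22: →19(W), 14(W) — all W, so L
n=23: →20(W), 15(W) — all W, so L
n=24: →21(W), 16(W) — all W, so L
n=25: →22(L), so W

13: L, 25: W, 14: W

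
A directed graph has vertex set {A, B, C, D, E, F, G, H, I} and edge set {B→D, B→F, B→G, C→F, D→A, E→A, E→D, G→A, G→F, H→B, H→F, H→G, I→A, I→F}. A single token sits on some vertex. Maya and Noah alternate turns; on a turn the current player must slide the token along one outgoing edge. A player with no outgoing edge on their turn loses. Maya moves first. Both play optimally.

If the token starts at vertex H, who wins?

Work bottom-up. With no move the player to move loses. Otherwise the position is W if at least one move leads to an L position for the opponent, and L if every move leads to a W.
Every edge goes from a vertex to one that appears earlier in the order F, A, G, D, C, E, B, H, I, so processing vertices in that order labels each vertex after all of its successors.
F: no outgoing edge → L
A: no outgoing edge → L
G: W (go to A, an L position)
D: W (go to A, an L position)
C: W (go to F, an L position)
E: W (go to A, an L position)
B: W (go to F, an L position)
H: W (go to F, an L position)
I: W (go to A, an L position)
From H Maya can move to F, reaching an L position.

Maya wins.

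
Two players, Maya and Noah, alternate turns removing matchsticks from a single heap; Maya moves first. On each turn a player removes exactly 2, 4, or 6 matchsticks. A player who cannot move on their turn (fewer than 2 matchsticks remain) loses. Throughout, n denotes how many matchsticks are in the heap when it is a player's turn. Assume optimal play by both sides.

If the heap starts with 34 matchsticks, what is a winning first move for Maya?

Remove 2, leaving 32.

Work bottom-up. With no move the player to move loses. Otherwise the position is W if at least one move leads to an L position for the opponent, and L if every move leads to a W.
n=0: no move → L
n=1: no move → L
n=2: W (go to 0, an L position)
n=3: W (go to 1, an L position)
n=4: W (go to 0, an L position)
n=5: W (go to 1, an L position)
n=6: W (go to 0, an L position)
n=7: W (go to 1, an L position)
n=8: L (options 6(W), 4(W), 2(W) are all W)
n=9: L (options 7(W), 5(W), 3(W) are all W)
n=10: W (go to 8, an L position)
n=11: W (go to 9, an L position)
n=12: W (go to 8, an L position)
n=13: W (go to 9, an L position)
n=14: W (go to 8, an L position)
n=15: W (go to 9, an L position)
n=16: L (options 14(W), 12(W), 10(W) are all W)
n=17: L (options 15(W), 13(W), 11(W) are all W)
n=18: W (go to 16, an L position)
n=19: W (go to 17, an L position)
n=20: W (go to 16, an L position)
n=21: W (go to 17, an L position)
n=22: W (go to 16, an L position)
n=23: W (go to 17, an L position)
n=24: L (options 22(W), 20(W), 18(W) are all W)
n=25: L (options 23(W), 21(W), 19(W) are all W)
n=26: W (go to 24, an L position)
n=27: W (go to 25, an L position)
n=28: W (go to 24, an L position)
n=29: W (go to 25, an L position)
n=30: W (go to 24, an L position)
n=31: W (go to 25, an L position)
n=32: L (options 30(W), 28(W), 26(W) are all W)
n=33: L (options 31(W), 29(W), 27(W) are all W)
n=34: W (go to 32, an L position)
From 34, the L positions reachable in one move are: 32.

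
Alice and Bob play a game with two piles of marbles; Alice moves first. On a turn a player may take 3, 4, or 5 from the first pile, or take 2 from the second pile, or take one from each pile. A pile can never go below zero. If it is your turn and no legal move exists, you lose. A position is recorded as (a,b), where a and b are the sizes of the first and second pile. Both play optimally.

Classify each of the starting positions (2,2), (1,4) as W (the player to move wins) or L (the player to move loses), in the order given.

(2,2): W, (1,4): L

Build the W/L table. Terminal = L. A non-terminal position is W if it has a move to some L; otherwise it is L.
No move ever increases a pile, so every position that can arise here has a ≤ 2 and b ≤ 4; it is enough to label the cells with 0 ≤ a ≤ 2 and 0 ≤ b ≤ 4.
Every move lowers a or b (never raises either), so fill the grid row by row in increasing a, and left to right within a row: each cell's successors are then already labelled.
      b=0  b=1  b=2  b=3  b=4
a=0:    L    L    W    W    L
a=1:    L    W    W    L    L
a=2:    L    W    W    L    W
Cells with no legal move (terminal, hence L): (0,0), (0,1), (1,0), (2,0).
The remaining L cells, each justified by listing all of its moves:
(0,4): only reaches (0,2)(W), which is W → L
(1,3): only reaches (1,1)(W), (0,2)(W), all W → L
(1,4): only reaches (1,2)(W), (0,3)(W), all W → L
(2,3): only reaches (2,1)(W), (1,2)(W), all W → L
Every other cell has at least one move into one of the L cells above, so it is W.
(2,2): the move to (2,0) reaches an L cell, so W
(1,4): one of the L cells justified above, so L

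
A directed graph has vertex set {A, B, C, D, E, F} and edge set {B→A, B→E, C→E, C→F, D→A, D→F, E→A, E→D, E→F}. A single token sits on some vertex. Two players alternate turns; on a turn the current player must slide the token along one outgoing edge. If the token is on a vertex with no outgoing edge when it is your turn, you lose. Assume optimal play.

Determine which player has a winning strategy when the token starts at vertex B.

Work bottom-up. With no move the player to move loses. Otherwise the position is W if at least one move leads to an L position for the opponent, and L if every move leads to a W.
Every edge goes from a vertex to one that appears earlier in the order A, F, D, E, C, B, so processing vertices in that order labels each vertex after all of its successors.
A: no outgoing edge → L
F: no outgoing edge → L
D: →F(L), so W
E: →F(L), so W
C: →F(L), so W
B: →A(L), so W
The starting position B is W: the player to move should move to A, handing over an L position.

The first player wins.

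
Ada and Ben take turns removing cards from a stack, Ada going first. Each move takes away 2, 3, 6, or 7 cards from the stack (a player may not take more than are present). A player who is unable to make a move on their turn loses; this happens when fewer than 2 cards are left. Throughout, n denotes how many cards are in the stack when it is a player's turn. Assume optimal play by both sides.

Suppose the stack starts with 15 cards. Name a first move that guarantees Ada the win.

Remove 6, leaving 9.

Label each position W (a win for the player to move) or L (a loss). A position with no legal move is L; any other position is W exactly when some move reaches an L, and L when every move reaches a W.
n=0: no move → L
n=1: no move → L
n=2: can move to 0, which is L ⇒ W
n=3: can move to 1, which is L ⇒ W
n=4: can move to 1, which is L ⇒ W
n=5: moves to 3(W), 2(W); every one is W ⇒ L
n=6: can move to 0, which is L ⇒ W
n=7: can move to 5, which is L ⇒ W
n=8: can move to 5, which is L ⇒ W
n=9: moves to 7(W), 6(W), 3(W), 2(W); every one is W ⇒ L
n=10: moves to 8(W), 7(W), 4(W), 3(W); every one is W ⇒ L
n=11: can move to 9, which is L ⇒ W
n=12: can move to 10, which is L ⇒ W
n=13: can move to 10, which is L ⇒ W
n=14: moves to 12(W), 11(W), 8(W), 7(W); every one is W ⇒ L
n=15: can move to 9, which is L ⇒ W
From 15, the L positions reachable in one move are: 9.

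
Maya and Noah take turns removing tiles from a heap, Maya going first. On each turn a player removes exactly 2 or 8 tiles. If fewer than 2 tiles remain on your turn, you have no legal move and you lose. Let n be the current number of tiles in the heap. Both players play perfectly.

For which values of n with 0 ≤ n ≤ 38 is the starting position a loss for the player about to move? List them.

0, 1, 4, 5, 10, 11, 14, 15, 20, 21, 24, 25, 30, 31, 34, 35

Classify positions by backward induction: terminal positions (no move available) are L. From any other position, the mover wins iff some move reaches an L.
n=0: no move → L
n=1: no move → L
n=2: reaches L-position 0 → W
n=3: reaches L-position 1 → W
n=4: only reaches 2(W), which is W → L
n=5: only reaches 3(W), which is W → L
n=6: reaches L-position 4 → W
n=7: reaches L-position 5 → W
n=8: reaches L-position 0 → W
n=9: reaches L-position 1 → W
n=10: only reaches 8(W), 2(W), all W → L
n=11: only reaches 9(W), 3(W), all W → L
n=12: reaches L-position 10 → W
n=13: reaches L-position 11 → W
n=14: only reaches 12(W), 6(W), all W → L
n=15: only reaches 13(W), 7(W), all W → L
n=16: reaches L-position 14 → W
n=17: reaches L-position 15 → W
n=18: reaches L-position 10 → W
n=19: reaches L-position 11 → W
n=20: only reaches 18(W), 12(W), all W → L
n=21: only reaches 19(W), 13(W), all W → L
n=22: reaches L-position 20 → W
n=23: reaches L-position 21 → W
n=24: only reaches 22(W), 16(W), all W → L
n=25: only reaches 23(W), 17(W), all W → L
n=26: reaches L-position 24 → W
n=27: reaches L-position 25 → W
n=28: reaches L-position 20 → W
n=29: reaches L-position 21 → W
n=30: only reaches 28(W), 22(W), all W → L
n=31: only reaches 29(W), 23(W), all W → L
n=32: reaches L-position 30 → W
n=33: reaches L-position 31 → W
n=34: only reaches 32(W), 26(W), all W → L
n=35: only reaches 33(W), 27(W), all W → L
n=36: reaches L-position 34 → W
n=37: reaches L-position 35 → W
n=38: reaches L-position 30 → W
Reading off the rows marked L gives the requested list; there are 16 such values of n.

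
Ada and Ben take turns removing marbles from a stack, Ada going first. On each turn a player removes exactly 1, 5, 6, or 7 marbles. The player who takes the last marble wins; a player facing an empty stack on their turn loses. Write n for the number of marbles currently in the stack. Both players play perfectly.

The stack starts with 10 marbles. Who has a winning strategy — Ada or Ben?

Positions with no move are L. A position that does have a move is losing for the player to move precisely when every available move leads to a winning position for the opponent. Fill in the labels:
n=0: no move → L
n=1: W (go to 0, an L position)
n=2: L (sole option 1(W) is W)
n=3: W (go to 2, an L position)
n=4: L (sole option 3(W) is W)
n=5: W (go to 4, an L position)
n=6: W (go to 0, an L position)
n=7: W (go to 2, an L position)
n=8: W (go to 2, an L position)
n=9: W (go to 4, an L position)
n=10: W (go to 4, an L position)
From 10 Ada can remove 6, leaving 4, reaching an L position.

Ada wins.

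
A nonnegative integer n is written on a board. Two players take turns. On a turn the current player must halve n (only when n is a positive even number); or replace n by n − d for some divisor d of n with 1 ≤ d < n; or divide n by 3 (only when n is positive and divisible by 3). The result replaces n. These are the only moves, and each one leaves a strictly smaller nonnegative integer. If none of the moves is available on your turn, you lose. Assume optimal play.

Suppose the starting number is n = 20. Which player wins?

The first player wins.

Classify positions by backward induction: terminal positions (no move available) are L. From any other position, the mover wins iff some move reaches an L.
n=0: no move → L
n=1: no move → L
n=2: reaches L-position 1 → W
n=3: reaches L-position 1 → W
n=4: only reaches 2(W), 3(W), all W → L
n=5: reaches L-position 4 → W
n=6: reaches L-position 4 → W
n=7: only reaches 6(W), which is W → L
n=8: reaches L-position 4 → W
n=9: only reaches 3(W), 6(W), 8(W), all W → L
n=10: reaches L-position 9 → W
n=11: only reaches 10(W), which is W → L
n=12: reaches L-position 4 → W
n=13: only reaches 12(W), which is W → L
n=14: reaches L-position 7 → W
n=15: only reaches 5(W), 10(W), 12(W), 14(W), all W → L
n=16: reaches L-position 15 → W
n=17: only reaches 16(W), which is W → L
n=18: reaches L-position 9 → W
n=19: only reaches 18(W), which is W → L
n=20: reaches L-position 15 → W
The starting position 20 is W: the player to move should move to 15, handing over an L position.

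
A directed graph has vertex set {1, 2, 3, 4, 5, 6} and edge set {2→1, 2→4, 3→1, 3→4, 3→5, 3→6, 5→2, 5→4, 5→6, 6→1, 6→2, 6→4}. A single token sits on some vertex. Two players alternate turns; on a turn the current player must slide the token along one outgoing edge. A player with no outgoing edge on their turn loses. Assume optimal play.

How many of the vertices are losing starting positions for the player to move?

2

Build the W/L table. Terminal = L. A non-terminal position is W if it has a move to some L; otherwise it is L.
Every edge goes from a vertex to one that appears earlier in the order 4, 1, 2, 6, 5, 3, so processing vertices in that order labels each vertex after all of its successors.
4: no outgoing edge → L
1: no outgoing edge → L
2: can move to 1, which is L ⇒ W
6: can move to 1, which is L ⇒ W
5: can move to 4, which is L ⇒ W
3: can move to 1, which is L ⇒ W
The L vertices are 1, 4; that is 2 in all.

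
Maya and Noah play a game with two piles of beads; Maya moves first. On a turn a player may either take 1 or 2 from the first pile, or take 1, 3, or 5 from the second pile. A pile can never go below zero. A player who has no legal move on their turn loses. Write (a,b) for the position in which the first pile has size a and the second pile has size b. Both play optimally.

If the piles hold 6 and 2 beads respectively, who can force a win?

Noah wins.

Positions with no move are L. A position that does have a move is losing for the player to move precisely when every available move leads to a winning position for the opponent. Fill in the labels:
No move ever increases a pile, so every position that can arise here has a ≤ 6 and b ≤ 2; it is enough to label the cells with 0 ≤ a ≤ 6 and 0 ≤ b ≤ 2.
Every move lowers a or b (never raises either), so fill the grid row by row in increasing a, and left to right within a row: each cell's successors are then already labelled.
      b=0  b=1  b=2
a=0:    L    W    L
a=1:    W    L    W
a=2:    W    W    W
a=3:    L    W    L
a=4:    W    L    W
a=5:    W    W    W
a=6:    L    W    L
Cells with no legal move (terminal, hence L): (0,0).
The remaining L cells, each justified by listing all of its moves:
(0,2): only reaches (0,1)(W), which is W → L
(1,1): only reaches (0,1)(W), (1,0)(W), all W → L
(3,0): only reaches (2,0)(W), (1,0)(W), all W → L
(3,2): only reaches (2,2)(W), (1,2)(W), (3,1)(W), all W → L
(4,1): only reaches (3,1)(W), (2,1)(W), (4,0)(W), all W → L
(6,0): only reaches (5,0)(W), (4,0)(W), all W → L
(6,2): only reaches (5,2)(W), (4,2)(W), (6,1)(W), all W → L
Every other cell has at least one move into one of the L cells above, so it is W.
The starting position (6,2) is L: whatever Maya does, the opponent receives a W position.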